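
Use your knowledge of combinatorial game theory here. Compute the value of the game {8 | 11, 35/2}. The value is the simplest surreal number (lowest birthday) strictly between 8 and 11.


Left options: {8}, max = 8
Right options: {11, 35/2}, min = 11
All options are numbers and max(Left) < min(Right), so by the simplicity theorem the value is the simplest (earliest-born) number strictly between 8 and 11.
Integers 9 through 10 all lie strictly between 8 and 11.
Among integers, the simplest (lowest birthday = smallest |n|; 0 is born on day 0, +-n on day n) is 9.
No non-integer in the interval can be simpler: if x is a non-integer in the interval, then floor(x) or ceil(x) also lies in the interval (the interval contains an integer), and both are proper prefixes of x's sign expansion, i.e. born earlier. So the game value is 9.
Game value = 9

9


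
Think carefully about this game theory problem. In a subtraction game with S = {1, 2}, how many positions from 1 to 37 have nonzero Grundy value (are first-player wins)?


Subtraction set S = {1, 2}, so G(n) = n mod 3.
G(n) = 0 when n is a multiple of 3.
Multiples of 3 in [1, 37]: 12
N-positions (nonzero Grundy) = 37 - 12 = 25

25


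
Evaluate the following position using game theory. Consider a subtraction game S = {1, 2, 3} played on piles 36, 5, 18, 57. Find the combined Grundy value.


Subtraction set: {1, 2, 3}
For this subtraction set, G(n) = n mod 4 (period = max + 1 = 4).
Pile 1 (size 36): G(36) = 36 mod 4 = 0
Pile 2 (size 5): G(5) = 5 mod 4 = 1
Pile 3 (size 18): G(18) = 18 mod 4 = 2
Pile 4 (size 57): G(57) = 57 mod 4 = 1
Total Grundy value = XOR of all: 0 XOR 1 XOR 2 XOR 1 = 2

2


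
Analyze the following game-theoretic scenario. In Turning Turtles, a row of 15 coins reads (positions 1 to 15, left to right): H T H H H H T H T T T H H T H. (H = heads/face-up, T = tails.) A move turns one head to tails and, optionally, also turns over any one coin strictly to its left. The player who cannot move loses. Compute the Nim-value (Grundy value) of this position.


Coins: H T H H H H T H T T T H H T H
Key fact: a single head at position k behaves exactly like a Nim heap of size k (turning it to T and optionally flipping a coin at j < k corresponds to moving the heap from k to j, or to 0), and heads combine as a disjunctive sum (two heads at the same place would cancel, matching j XOR j = 0). So the Nim-value is the XOR of the 1-indexed positions of the heads.
Face-up positions (1-indexed): [1, 3, 4, 5, 6, 8, 12, 13, 15]
XOR 0 with 1: 0 XOR 1 = 1
XOR 1 with 3: 1 XOR 3 = 2
XOR 2 with 4: 2 XOR 4 = 6
XOR 6 with 5: 6 XOR 5 = 3
XOR 3 with 6: 3 XOR 6 = 5
XOR 5 with 8: 5 XOR 8 = 13
XOR 13 with 12: 13 XOR 12 = 1
XOR 1 with 13: 1 XOR 13 = 12
XOR 12 with 15: 12 XOR 15 = 3
Nim-value = 3

3


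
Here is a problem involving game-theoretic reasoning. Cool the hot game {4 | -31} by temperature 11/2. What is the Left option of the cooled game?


Original game: {4 | -31} (a switch {a | b} with a > b).
Cooling by t (for t below the temperature (a - b)/2 = 35/2) taxes each move by t: {a | b} cooled by t is {a - t | b + t}.
Cooling amount: t = 11/2
Cooled Left option: 4 - 11/2 = -3/2
Cooled Right option: -31 + 11/2 = -51/2
Cooled game: {-3/2 | -51/2}
Left option = -3/2

-3/2


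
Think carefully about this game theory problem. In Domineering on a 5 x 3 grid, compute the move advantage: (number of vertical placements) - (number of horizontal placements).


Board is 5 x 3 (rows x cols).
Left (vertical) placements: (rows-1) * cols = 4 * 3 = 12
Right (horizontal) placements: rows * (cols-1) = 5 * 2 = 10
Advantage = Left - Right = 12 - 10 = 2

2


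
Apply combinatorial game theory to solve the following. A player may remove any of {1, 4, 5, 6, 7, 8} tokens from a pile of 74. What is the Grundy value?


The subtraction set is S = {1, 4, 5, 6, 7, 8}.
G(k) = mex{ G(k - s) : s in S, s <= k }. We compute iteratively: G(0) = 0.
G(1) = mex({0}) = 1
G(2) = mex({1}) = 0
G(3) = mex({0}) = 1
G(4) = mex({0, 1}) = 2
G(5) = mex({0, 1, 2}) = 3
G(6) = mex({0, 1, 3}) = 2
G(7) = mex({0, 1, 2}) = 3
G(8) = mex({0, 1, 2, 3}) = 4
G(9) = mex({0, 1, 2, 3, 4}) = 5
G(10) = mex({0, 1, 2, 3, 5}) = 4
G(11) = mex({1, 2, 3, 4}) = 0
G(12) = mex({0, 2, 3, 4}) = 1
G(13) = mex({1, 2, 3, 4, 5}) = 0
G(14) = mex({0, 2, 3, 4, 5}) = 1
G(15) = mex({0, 1, 3, 4, 5}) = 2
G(16) = mex({0, 1, 2, 4, 5}) = 3
G(17) = mex({0, 1, 3, 4, 5}) = 2
G(18) = mex({0, 1, 2, 4}) = 3
Observe that G(11)..G(18) = 0, 1, 0, 1, 2, 3, 2, 3 repeats G(0)..G(7) = 0, 1, 0, 1, 2, 3, 2, 3.
For k >= max(S) = 8, G(k) is determined by the previous 8 values G(k-8)..G(k-1); a window of 8 consecutive values has recurred shifted by 11, so by induction G(k + 11) = G(k) for all k >= 0: the sequence is periodic from the start with period 11.
One period: G(0..10) = 0, 1, 0, 1, 2, 3, 2, 3, 4, 5, 4.
74 mod 11 = 8, so G(74) = G(8) = 4.

4


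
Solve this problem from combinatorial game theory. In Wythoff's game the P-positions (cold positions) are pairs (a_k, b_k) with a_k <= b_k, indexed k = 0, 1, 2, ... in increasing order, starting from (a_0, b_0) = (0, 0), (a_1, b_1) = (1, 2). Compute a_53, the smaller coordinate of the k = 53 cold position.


By Wythoff's theorem, a_k = floor(k * phi) and b_k = floor(k * phi^2) = a_k + k, where phi = (1 + sqrt(5))/2 is the golden ratio.
phi = (1 + sqrt(5))/2 = 1.618034
k = 53
k * phi = 53 * 1.618034 = 85.755801
a_53 = floor(k * phi) = 85

85


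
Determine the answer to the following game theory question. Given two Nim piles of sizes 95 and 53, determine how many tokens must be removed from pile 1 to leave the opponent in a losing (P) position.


Piles: 95 and 53
Current XOR: 95 XOR 53 = 106 (non-zero, so this is an N-position).
To make the XOR zero, we need to find a move that balances the piles.
For pile 1 (size 95): target = 95 XOR 106 = 53
We reduce pile 1 from 95 to 53.
Tokens removed: 95 - 53 = 42
Verification: 53 XOR 53 = 0

42


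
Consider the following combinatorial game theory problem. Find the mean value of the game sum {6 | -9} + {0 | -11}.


G1 = {6 | -9}, G2 = {0 | -11}
Each is a switch {a | b} with numbers a > b; its mean value is (a + b)/2, and mean value is additive over game sums: m(G1 + G2) = m(G1) + m(G2).
Mean of G1 = (6 + (-9))/2 = -3/2 = -3/2
Mean of G2 = (0 + (-11))/2 = -11/2 = -11/2
Mean of G1 + G2 = -3/2 + -11/2 = -7

-7


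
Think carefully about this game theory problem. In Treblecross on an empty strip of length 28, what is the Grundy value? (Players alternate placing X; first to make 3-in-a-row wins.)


Treblecross: place X on empty cells; 3-in-a-row wins.
Playing within two cells of an existing X lets the opponent win at once, so sensible play treats the cells i-2..i+2 around each X as dead. The player left with no safe cell loses, so this is a normal-play take-away game on strips of safe cells.
Placing X at cell i (0-indexed) of a strip of k safe cells leaves independent strips of sizes max(0, i-2) and max(0, k-i-3). Hence G(k) = mex{ G(max(0,i-2)) XOR G(max(0,k-i-3)) : 0 <= i < k }, with G(0) = 0.
G(1): splits (0,0):0^0=0 -> mex({0}) = 1
G(2): splits (0,0):0^0=0 -> mex({0}) = 1
G(3): splits (0,0):0^0=0 -> mex({0}) = 1
G(4): splits (0,1):0^1=1 (0,0):0^0=0 -> mex({0, 1}) = 2
G(5): splits (0,2):0^1=1 (0,1):0^1=1 (0,0):0^0=0 -> mex({0, 1}) = 2
G(6) = mex({1}) = 0
G(7) = mex({0, 1, 2}) = 3
G(8) = mex({0, 1, 2}) = 3
G(9) = mex({0, 2}) = 1
G(10) = mex({0, 2, 3}) = 1
G(11) = mex({0, 3}) = 1
G(12) = mex({1, 3}) = 0
G(13) = mex({0, 1, 2, 3}) = 4
G(14) = mex({0, 1, 2}) = 3
G(15) = mex({0, 1, 2}) = 3
G(16) = mex({0, 1, 2, 4}) = 3
G(17) = mex({0, 1, 3, 4}) = 2
G(18) = mex({0, 1, 3, 4}) = 2
G(19) = mex({0, 1, 3, 5}) = 2
G(20) = mex({0, 1, 2, 3, 5}) = 4
G(21) = mex({0, 1, 2, 3, 5}) = 4
G(22) = mex({1, 2, 6}) = 0
G(23) = mex({0, 1, 2, 3, 4, 6}) = 5
G(24) = mex({0, 1, 2, 3, 4}) = 5
G(25) = mex({0, 1, 3, 4, 7}) = 2
G(26) = mex({0, 1, 3, 4, 5, 7}) = 2
G(27) = mex({0, 1, 3, 5}) = 2
G(28) = mex({0, 1, 2, 5}) = 3
Therefore G(28) = 3.

3


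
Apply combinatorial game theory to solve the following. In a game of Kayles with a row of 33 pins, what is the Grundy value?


Kayles: a move removes 1 or 2 adjacent pins from a contiguous row.
Removing pins from a row of k leaves two independent rows (a, b) with a + b = k - 1 (one pin) or a + b = k - 2 (two pins); an end removal gives a = 0.
By Sprague-Grundy, G(k) = mex{ G(a) XOR G(b) } over all these splits. G(0) = 0.
G(1): splits (0,0):0^0=0 -> mex({0}) = 1
G(2): splits (0,1):0^1=1 (0,0):0^0=0 -> mex({0, 1}) = 2
G(3): splits (0,2):0^2=2 (1,1):1^1=0 (0,1):0^1=1 -> mex({0, 1, 2}) = 3
G(4): splits (0,3):0^3=3 (1,2):1^2=3 (0,2):0^2=2 (1,1):1^1=0 -> mex({0, 2, 3}) = 1
G(5): splits (0,4):0^1=1 (1,3):1^3=2 (2,2):2^2=0 (0,3):0^3=3 (1,2):1^2=3 -> mex({0, 1, 2, 3}) = 4
G(6) = mex({0, 1, 2, 4}) = 3
G(7) = mex({0, 1, 3, 4, 5}) = 2
G(8) = mex({0, 2, 3, 5, 6}) = 1
G(9) = mex({0, 1, 2, 3, 6, 7}) = 4
G(10) = mex({0, 1, 3, 4, 5, 7}) = 2
G(11) = mex({0, 1, 2, 3, 4, 5}) = 6
G(12) = mex({0, 1, 2, 3, 5, 6, 7}) = 4
G(13) = mex({0, 2, 3, 4, 6, 7}) = 1
G(14) = mex({0, 1, 4, 5, 6, 7}) = 2
G(15) = mex({0, 1, 2, 3, 4, 5, 6}) = 7
G(16) = mex({0, 2, 3, 5, 6, 7}) = 1
G(17) = mex({0, 1, 2, 3, 5, 6, 7}) = 4
G(18) = mex({0, 1, 2, 4, 5, 6}) = 3
G(19) = mex({0, 1, 3, 4, 5, 7}) = 2
G(20) = mex({0, 2, 3, 4, 5, 6, 7}) = 1
G(21) = mex({0, 1, 2, 3, 5, 6, 7}) = 4
G(22) = mex({0, 1, 2, 3, 4, 5, 7}) = 6
G(23) = mex({0, 1, 2, 3, 4, 5, 6}) = 7
G(24) = mex({0, 1, 2, 3, 5, 6, 7}) = 4
G(25) = mex({0, 2, 3, 4, 6, 7}) = 1
G(26) = mex({0, 1, 3, 4, 5, 6, 7}) = 2
G(27) = mex({0, 1, 2, 3, 4, 5, 6, 7}) = 8
G(28) = mex({0, 1, 2, 3, 4, 6, 7, 8}) = 5
G(29) = mex({0, 1, 2, 3, 5, 6, 7, 8, 9}) = 4
G(30) = mex({0, 1, 2, 3, 4, 5, 6, 9, 10}) = 7
G(31) = mex({0, 1, 3, 4, 5, 7, 10, 11}) = 2
G(32) = mex({0, 2, 3, 4, 5, 6, 7, 9, 11}) = 1
G(33) = mex({0, 1, 2, 3, 4, 5, 6, 7, 9, 12}) = 8
Therefore G(33) = 8.

8


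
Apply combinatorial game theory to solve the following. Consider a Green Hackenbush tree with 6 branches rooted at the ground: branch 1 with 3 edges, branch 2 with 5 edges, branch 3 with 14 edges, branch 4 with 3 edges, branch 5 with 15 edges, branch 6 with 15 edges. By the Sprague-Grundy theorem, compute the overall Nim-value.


The tree has 6 branches from the ground vertex.
In Green Hackenbush, the Nim-value of a simple path of length k is k.
Branch 1: length 3, Nim-value = 3
Branch 2: length 5, Nim-value = 5
Branch 3: length 14, Nim-value = 14
Branch 4: length 3, Nim-value = 3
Branch 5: length 15, Nim-value = 15
Branch 6: length 15, Nim-value = 15
Total Nim-value = XOR of all branch values:
0 XOR 3 = 3
3 XOR 5 = 6
6 XOR 14 = 8
8 XOR 3 = 11
11 XOR 15 = 4
4 XOR 15 = 11
Nim-value of the tree = 11

11


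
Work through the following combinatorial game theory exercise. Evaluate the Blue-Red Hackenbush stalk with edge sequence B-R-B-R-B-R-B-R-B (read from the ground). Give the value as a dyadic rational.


Edges (from ground): B-R-B-R-B-R-B-R-B
By Berlekamp's sign-expansion rule, a Blue-Red Hackenbush stalk has the value of the surreal number whose sign sequence is the edge sequence with B -> + and R -> -.
Sign sequence: +-+-+-+-+
Trace the sign expansion in the surreal number tree, starting from 0:
Edge 1: B (sign +) -> bounds (0, +inf), value = 1
Edge 2: R (sign -) -> bounds (0, 1), value = 1/2
Edge 3: B (sign +) -> bounds (1/2, 1), value = 3/4
Edge 4: R (sign -) -> bounds (1/2, 3/4), value = 5/8
Edge 5: B (sign +) -> bounds (5/8, 3/4), value = 11/16
Edge 6: R (sign -) -> bounds (5/8, 11/16), value = 21/32
Edge 7: B (sign +) -> bounds (21/32, 11/16), value = 43/64
Edge 8: R (sign -) -> bounds (21/32, 43/64), value = 85/128
Edge 9: B (sign +) -> bounds (85/128, 43/64), value = 171/256
Game value = 171/256

171/256


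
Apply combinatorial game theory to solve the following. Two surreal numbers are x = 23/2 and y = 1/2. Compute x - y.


x = 23/2, y = 1/2
Converting to common denominator: 2
x = 23/2, y = 1/2
x - y = 23/2 - 1/2 = 11

11


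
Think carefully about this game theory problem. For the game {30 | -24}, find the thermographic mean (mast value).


Game = {30 | -24}, a switch {a | b} with numbers a > b.
Its thermograph has left wall a - t and right wall b + t, which meet at t = (a - b)/2, where both equal (a + b)/2. So the mast (mean value) is at (a + b)/2.
Mean = (30 + (-24))/2 = 6/2 = 3

3


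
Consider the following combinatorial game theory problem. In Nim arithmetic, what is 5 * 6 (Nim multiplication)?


Nim multiplication is bilinear over XOR: (u XOR v) * w = (u*w) XOR (v*w).
So we split each operand into its bit components and XOR the pairwise Nim products.
5 = 1 + 4 (as XOR of powers of 2).
6 = 2 + 4 (as XOR of powers of 2).
Using the standard Nim-product table on single bits:
  2*2 = 3,   2*4 = 8,   2*8 = 12,
  4*4 = 6,   4*8 = 11,  8*8 = 13,
and  1*x = x (identity), k*l = l*k (commutative).
Pairwise Nim products:
  1 * 2 = 2
  1 * 4 = 4
  4 * 2 = 8
  4 * 4 = 6
XOR them: 2 XOR 4 XOR 8 XOR 6 = 8.
Result: 5 * 6 = 8 (in Nim).

8


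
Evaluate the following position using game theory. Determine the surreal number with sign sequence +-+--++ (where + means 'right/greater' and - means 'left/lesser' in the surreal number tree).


Sign expansion: +-+--++
Rule: track bounds (lo, hi), initially (-inf, +inf). On '+', the current value becomes lo and we move to the simplest number in (value, hi): value + 1 if hi = +inf, otherwise the midpoint (value + hi)/2. On '-', the current value becomes hi and we move to value - 1 if lo = -inf, otherwise the midpoint (lo + value)/2.
Start at 0.
Step 1: sign = +, move right. Bounds: (0, +inf). Value = 1
Step 2: sign = -, move left. Bounds: (0, 1). Value = 1/2
Step 3: sign = +, move right. Bounds: (1/2, 1). Value = 3/4
Step 4: sign = -, move left. Bounds: (1/2, 3/4). Value = 5/8
Step 5: sign = -, move left. Bounds: (1/2, 5/8). Value = 9/16
Step 6: sign = +, move right. Bounds: (9/16, 5/8). Value = 19/32
Step 7: sign = +, move right. Bounds: (19/32, 5/8). Value = 39/64
The surreal number with sign expansion +-+--++ is 39/64.

39/64


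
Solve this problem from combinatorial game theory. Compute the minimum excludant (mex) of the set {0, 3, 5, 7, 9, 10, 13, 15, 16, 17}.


Set = {0, 3, 5, 7, 9, 10, 13, 15, 16, 17}
0 is in the set.
1 is NOT in the set. This is the mex.
mex = 1

1


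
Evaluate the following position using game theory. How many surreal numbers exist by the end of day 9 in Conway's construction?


Day 0: {|} = 0 is born. Count = 1.
Day n: the number of surreal numbers born by day n is 2^(n+1) - 1.
By day 0: 2^1 - 1 = 1
By day 1: 2^2 - 1 = 3
By day 2: 2^3 - 1 = 7
By day 3: 2^4 - 1 = 15
By day 4: 2^5 - 1 = 31
By day 5: 2^6 - 1 = 63
By day 6: 2^7 - 1 = 127
By day 7: 2^8 - 1 = 255
By day 8: 2^9 - 1 = 511
By day 9: 2^10 - 1 = 1023
By day 9: 1023 surreal numbers.

1023


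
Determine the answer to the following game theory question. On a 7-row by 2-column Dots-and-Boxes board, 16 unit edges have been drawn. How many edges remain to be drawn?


Grid: 7 x 2 boxes, i.e. 8 rows and 3 columns of dots.
Horizontal edges: (rows + 1) * cols = 8 * 2 = 16
Vertical edges: rows * (cols + 1) = 7 * 3 = 21
Total edges: 16 + 21 = 37
Edges drawn: 16
Remaining: 37 - 16 = 21

21


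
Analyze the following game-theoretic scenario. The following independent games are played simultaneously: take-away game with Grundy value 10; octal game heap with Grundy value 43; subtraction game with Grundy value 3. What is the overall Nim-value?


By the Sprague-Grundy theorem, the Grundy value of a sum of games is the XOR of individual Grundy values.
take-away game: Grundy value = 10. Running XOR: 0 XOR 10 = 10
octal game heap: Grundy value = 43. Running XOR: 10 XOR 43 = 33
subtraction game: Grundy value = 3. Running XOR: 33 XOR 3 = 34
The combined Grundy value is 34.

34


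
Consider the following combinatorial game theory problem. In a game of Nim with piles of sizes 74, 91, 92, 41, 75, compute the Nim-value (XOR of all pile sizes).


We need the XOR (exclusive or) of all pile sizes.
After XOR-ing pile 1 (size 74): 0 XOR 74 = 74
After XOR-ing pile 2 (size 91): 74 XOR 91 = 17
After XOR-ing pile 3 (size 92): 17 XOR 92 = 77
After XOR-ing pile 4 (size 41): 77 XOR 41 = 100
After XOR-ing pile 5 (size 75): 100 XOR 75 = 47
The Nim-value of this position is 47.

47


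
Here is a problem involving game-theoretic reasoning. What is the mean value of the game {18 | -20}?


Game = {18 | -20}, a switch {a | b} with numbers a > b.
Its thermograph has left wall a - t and right wall b + t, which meet at t = (a - b)/2, where both equal (a + b)/2. So the mast (mean value) is at (a + b)/2.
Mean = (18 + (-20))/2 = -2/2 = -1

-1


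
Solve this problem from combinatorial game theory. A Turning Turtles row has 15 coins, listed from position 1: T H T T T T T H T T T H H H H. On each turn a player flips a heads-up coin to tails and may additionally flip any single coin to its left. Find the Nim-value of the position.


Coins: T H T T T T T H T T T H H H H
Key fact: a single head at position k behaves exactly like a Nim heap of size k (turning it to T and optionally flipping a coin at j < k corresponds to moving the heap from k to j, or to 0), and heads combine as a disjunctive sum (two heads at the same place would cancel, matching j XOR j = 0). So the Nim-value is the XOR of the 1-indexed positions of the heads.
Face-up positions (1-indexed): [2, 8, 12, 13, 14, 15]
XOR 0 with 2: 0 XOR 2 = 2
XOR 2 with 8: 2 XOR 8 = 10
XOR 10 with 12: 10 XOR 12 = 6
XOR 6 with 13: 6 XOR 13 = 11
XOR 11 with 14: 11 XOR 14 = 5
XOR 5 with 15: 5 XOR 15 = 10
Nim-value = 10

10


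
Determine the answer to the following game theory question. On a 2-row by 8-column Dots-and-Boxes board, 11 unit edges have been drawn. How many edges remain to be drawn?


Grid: 2 x 8 boxes, i.e. 3 rows and 9 columns of dots.
Horizontal edges: (rows + 1) * cols = 3 * 8 = 24
Vertical edges: rows * (cols + 1) = 2 * 9 = 18
Total edges: 24 + 18 = 42
Edges drawn: 11
Remaining: 42 - 11 = 31

31


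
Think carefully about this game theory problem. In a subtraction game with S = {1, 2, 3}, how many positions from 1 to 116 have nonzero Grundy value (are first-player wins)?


Subtraction set S = {1, 2, 3}, so G(n) = n mod 4.
G(n) = 0 when n is a multiple of 4.
Multiples of 4 in [1, 116]: 29
N-positions (nonzero Grundy) = 116 - 29 = 87

87


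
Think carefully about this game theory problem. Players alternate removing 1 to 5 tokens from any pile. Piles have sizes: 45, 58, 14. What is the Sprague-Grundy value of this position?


Subtraction set: {1, 2, 3, 4, 5}
For this subtraction set, G(n) = n mod 6 (period = max + 1 = 6).
Pile 1 (size 45): G(45) = 45 mod 6 = 3
Pile 2 (size 58): G(58) = 58 mod 6 = 4
Pile 3 (size 14): G(14) = 14 mod 6 = 2
Total Grundy value = XOR of all: 3 XOR 4 XOR 2 = 5

5


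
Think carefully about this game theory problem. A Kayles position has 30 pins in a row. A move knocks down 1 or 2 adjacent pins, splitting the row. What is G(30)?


Kayles: a move removes 1 or 2 adjacent pins from a contiguous row.
Removing pins from a row of k leaves two independent rows (a, b) with a + b = k - 1 (one pin) or a + b = k - 2 (two pins); an end removal gives a = 0.
By Sprague-Grundy, G(k) = mex{ G(a) XOR G(b) } over all these splits. G(0) = 0.
G(1): splits (0,0):0^0=0 -> mex({0}) = 1
G(2): splits (0,1):0^1=1 (0,0):0^0=0 -> mex({0, 1}) = 2
G(3): splits (0,2):0^2=2 (1,1):1^1=0 (0,1):0^1=1 -> mex({0, 1, 2}) = 3
G(4): splits (0,3):0^3=3 (1,2):1^2=3 (0,2):0^2=2 (1,1):1^1=0 -> mex({0, 2, 3}) = 1
G(5): splits (0,4):0^1=1 (1,3):1^3=2 (2,2):2^2=0 (0,3):0^3=3 (1,2):1^2=3 -> mex({0, 1, 2, 3}) = 4
G(6) = mex({0, 1, 2, 4}) = 3
G(7) = mex({0, 1, 3, 4, 5}) = 2
G(8) = mex({0, 2, 3, 5, 6}) = 1
G(9) = mex({0, 1, 2, 3, 6, 7}) = 4
G(10) = mex({0, 1, 3, 4, 5, 7}) = 2
G(11) = mex({0, 1, 2, 3, 4, 5}) = 6
G(12) = mex({0, 1, 2, 3, 5, 6, 7}) = 4
G(13) = mex({0, 2, 3, 4, 6, 7}) = 1
G(14) = mex({0, 1, 4, 5, 6, 7}) = 2
G(15) = mex({0, 1, 2, 3, 4, 5, 6}) = 7
G(16) = mex({0, 2, 3, 5, 6, 7}) = 1
G(17) = mex({0, 1, 2, 3, 5, 6, 7}) = 4
G(18) = mex({0, 1, 2, 4, 5, 6}) = 3
G(19) = mex({0, 1, 3, 4, 5, 7}) = 2
G(20) = mex({0, 2, 3, 4, 5, 6, 7}) = 1
G(21) = mex({0, 1, 2, 3, 5, 6, 7}) = 4
G(22) = mex({0, 1, 2, 3, 4, 5, 7}) = 6
G(23) = mex({0, 1, 2, 3, 4, 5, 6}) = 7
G(24) = mex({0, 1, 2, 3, 5, 6, 7}) = 4
G(25) = mex({0, 2, 3, 4, 6, 7}) = 1
G(26) = mex({0, 1, 3, 4, 5, 6, 7}) = 2
G(27) = mex({0, 1, 2, 3, 4, 5, 6, 7}) = 8
G(28) = mex({0, 1, 2, 3, 4, 6, 7, 8}) = 5
G(29) = mex({0, 1, 2, 3, 5, 6, 7, 8, 9}) = 4
G(30) = mex({0, 1, 2, 3, 4, 5, 6, 9, 10}) = 7
Therefore G(30) = 7.

7


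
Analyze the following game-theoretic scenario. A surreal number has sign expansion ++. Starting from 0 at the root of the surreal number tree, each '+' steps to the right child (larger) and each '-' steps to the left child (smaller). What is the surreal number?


Sign expansion: ++
Rule: track bounds (lo, hi), initially (-inf, +inf). On '+', the current value becomes lo and we move to the simplest number in (value, hi): value + 1 if hi = +inf, otherwise the midpoint (value + hi)/2. On '-', the current value becomes hi and we move to value - 1 if lo = -inf, otherwise the midpoint (lo + value)/2.
Start at 0.
Step 1: sign = +, move right. Bounds: (0, +inf). Value = 1
Step 2: sign = +, move right. Bounds: (1, +inf). Value = 2
The surreal number with sign expansion ++ is 2.

2


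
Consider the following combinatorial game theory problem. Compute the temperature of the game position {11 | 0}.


The game is {11 | 0}, a switch {a | b} with numbers a > b.
Cooling {a | b} by t gives {a - t | b + t}, which stops being hot when a - t = b + t, i.e. at t = (a - b)/2. So the temperature of a switch is (a - b)/2.
Temperature = (Left option - Right option) / 2
= (11 - (0)) / 2
= 11 / 2
= 11/2

11/2


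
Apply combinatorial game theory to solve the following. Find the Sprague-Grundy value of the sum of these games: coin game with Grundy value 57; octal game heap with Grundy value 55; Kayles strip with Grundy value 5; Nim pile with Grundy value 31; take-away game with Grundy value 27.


By the Sprague-Grundy theorem, the Grundy value of a sum of games is the XOR of individual Grundy values.
coin game: Grundy value = 57. Running XOR: 0 XOR 57 = 57
octal game heap: Grundy value = 55. Running XOR: 57 XOR 55 = 14
Kayles strip: Grundy value = 5. Running XOR: 14 XOR 5 = 11
Nim pile: Grundy value = 31. Running XOR: 11 XOR 31 = 20
take-away game: Grundy value = 27. Running XOR: 20 XOR 27 = 15
The combined Grundy value is 15.

15


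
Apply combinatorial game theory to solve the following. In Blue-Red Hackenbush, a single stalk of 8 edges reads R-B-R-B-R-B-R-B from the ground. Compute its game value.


Edges (from ground): R-B-R-B-R-B-R-B
By Berlekamp's sign-expansion rule, a Blue-Red Hackenbush stalk has the value of the surreal number whose sign sequence is the edge sequence with B -> + and R -> -.
Sign sequence: -+-+-+-+
Trace the sign expansion in the surreal number tree, starting from 0:
Edge 1: R (sign -) -> bounds (-inf, 0), value = -1
Edge 2: B (sign +) -> bounds (-1, 0), value = -1/2
Edge 3: R (sign -) -> bounds (-1, -1/2), value = -3/4
Edge 4: B (sign +) -> bounds (-3/4, -1/2), value = -5/8
Edge 5: R (sign -) -> bounds (-3/4, -5/8), value = -11/16
Edge 6: B (sign +) -> bounds (-11/16, -5/8), value = -21/32
Edge 7: R (sign -) -> bounds (-11/16, -21/32), value = -43/64
Edge 8: B (sign +) -> bounds (-43/64, -21/32), value = -85/128
Game value = -85/128

-85/128


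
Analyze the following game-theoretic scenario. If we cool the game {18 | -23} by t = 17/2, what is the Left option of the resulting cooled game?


Original game: {18 | -23} (a switch {a | b} with a > b).
Cooling by t (for t below the temperature (a - b)/2 = 41/2) taxes each move by t: {a | b} cooled by t is {a - t | b + t}.
Cooling amount: t = 17/2
Cooled Left option: 18 - 17/2 = 19/2
Cooled Right option: -23 + 17/2 = -29/2
Cooled game: {19/2 | -29/2}
Left option = 19/2

19/2


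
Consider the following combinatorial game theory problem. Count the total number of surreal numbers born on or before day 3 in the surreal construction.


Day 0: {|} = 0 is born. Count = 1.
Day n: the number of surreal numbers born by day n is 2^(n+1) - 1.
By day 0: 2^1 - 1 = 1
By day 1: 2^2 - 1 = 3
By day 2: 2^3 - 1 = 7
By day 3: 2^4 - 1 = 15
By day 3: 15 surreal numbers.

15


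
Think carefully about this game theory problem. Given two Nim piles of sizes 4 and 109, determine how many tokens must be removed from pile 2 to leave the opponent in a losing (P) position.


Piles: 4 and 109
Current XOR: 4 XOR 109 = 105 (non-zero, so this is an N-position).
To make the XOR zero, we need to find a move that balances the piles.
For pile 2 (size 109): target = 109 XOR 105 = 4
We reduce pile 2 from 109 to 4.
Tokens removed: 109 - 4 = 105
Verification: 4 XOR 4 = 0

105


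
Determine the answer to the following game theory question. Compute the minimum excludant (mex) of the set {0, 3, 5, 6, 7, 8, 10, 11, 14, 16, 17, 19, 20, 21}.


Set = {0, 3, 5, 6, 7, 8, 10, 11, 14, 16, 17, 19, 20, 21}
0 is in the set.
1 is NOT in the set. This is the mex.
mex = 1

1


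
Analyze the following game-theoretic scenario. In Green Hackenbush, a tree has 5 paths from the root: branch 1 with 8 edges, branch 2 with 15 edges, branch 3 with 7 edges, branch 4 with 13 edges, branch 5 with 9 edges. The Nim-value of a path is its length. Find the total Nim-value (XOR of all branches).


The tree has 5 branches from the ground vertex.
In Green Hackenbush, the Nim-value of a simple path of length k is k.
Branch 1: length 8, Nim-value = 8
Branch 2: length 15, Nim-value = 15
Branch 3: length 7, Nim-value = 7
Branch 4: length 13, Nim-value = 13
Branch 5: length 9, Nim-value = 9
Total Nim-value = XOR of all branch values:
0 XOR 8 = 8
8 XOR 15 = 7
7 XOR 7 = 0
0 XOR 13 = 13
13 XOR 9 = 4
Nim-value of the tree = 4

4


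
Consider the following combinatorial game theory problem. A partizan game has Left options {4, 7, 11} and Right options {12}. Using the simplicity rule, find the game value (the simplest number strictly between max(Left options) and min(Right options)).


Left options: {4, 7, 11}, max = 11
Right options: {12}, min = 12
All options are numbers and max(Left) < min(Right), so by the simplicity theorem the value is the simplest (earliest-born) number strictly between 11 and 12.
No integer lies strictly between 11 and 12, so the value is the dyadic rational m/2^k in the interval with the smallest k (then m odd); search k = 1, 2, ...:
Denominator 2: 23/2 lies strictly between 11 and 12 -- found.
The simplest number in the interval is 23/2.
Game value = 23/2

23/2


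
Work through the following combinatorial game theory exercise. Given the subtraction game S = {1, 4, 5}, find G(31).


The subtraction set is S = {1, 4, 5}.
G(k) = mex{ G(k - s) : s in S, s <= k }. We compute iteratively: G(0) = 0.
G(1) = mex({0}) = 1
G(2) = mex({1}) = 0
G(3) = mex({0}) = 1
G(4) = mex({0, 1}) = 2
G(5) = mex({0, 1, 2}) = 3
G(6) = mex({0, 1, 3}) = 2
G(7) = mex({0, 1, 2}) = 3
G(8) = mex({1, 2, 3}) = 0
G(9) = mex({0, 2, 3}) = 1
G(10) = mex({1, 2, 3}) = 0
G(11) = mex({0, 2, 3}) = 1
G(12) = mex({0, 1, 3}) = 2
Observe that G(8)..G(12) = 0, 1, 0, 1, 2 repeats G(0)..G(4) = 0, 1, 0, 1, 2.
For k >= max(S) = 5, G(k) is determined by the previous 5 values G(k-5)..G(k-1); a window of 5 consecutive values has recurred shifted by 8, so by induction G(k + 8) = G(k) for all k >= 0: the sequence is periodic from the start with period 8.
One period: G(0..7) = 0, 1, 0, 1, 2, 3, 2, 3.
31 mod 8 = 7, so G(31) = G(7) = 3.

3


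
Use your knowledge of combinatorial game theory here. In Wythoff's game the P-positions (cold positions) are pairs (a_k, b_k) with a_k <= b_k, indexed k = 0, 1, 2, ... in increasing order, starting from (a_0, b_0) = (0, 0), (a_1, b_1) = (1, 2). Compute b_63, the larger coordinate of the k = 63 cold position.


By Wythoff's theorem, a_k = floor(k * phi) and b_k = floor(k * phi^2) = a_k + k, where phi = (1 + sqrt(5))/2 is the golden ratio.
phi = (1 + sqrt(5))/2 = 1.618034
phi^2 = phi + 1 = 2.618034
k = 63
k * phi^2 = 63 * 2.618034 = 164.936141
b_63 = floor(k * phi^2) = 164 (check: a_63 + k = 101 + 63 = 164)

164


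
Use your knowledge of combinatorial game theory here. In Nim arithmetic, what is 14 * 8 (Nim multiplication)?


Nim multiplication is bilinear over XOR: (u XOR v) * w = (u*w) XOR (v*w).
So we split each operand into its bit components and XOR the pairwise Nim products.
14 = 2 + 4 + 8 (as XOR of powers of 2).
8 = 8 (as XOR of powers of 2).
Using the standard Nim-product table on single bits:
  2*2 = 3,   2*4 = 8,   2*8 = 12,
  4*4 = 6,   4*8 = 11,  8*8 = 13,
and  1*x = x (identity), k*l = l*k (commutative).
Pairwise Nim products:
  2 * 8 = 12
  4 * 8 = 11
  8 * 8 = 13
XOR them: 12 XOR 11 XOR 13 = 10.
Result: 14 * 8 = 10 (in Nim).

10


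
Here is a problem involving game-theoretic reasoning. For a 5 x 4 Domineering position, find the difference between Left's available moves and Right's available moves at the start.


Board is 5 x 4 (rows x cols).
Left (vertical) placements: (rows-1) * cols = 4 * 4 = 16
Right (horizontal) placements: rows * (cols-1) = 5 * 3 = 15
Advantage = Left - Right = 16 - 15 = 1

1


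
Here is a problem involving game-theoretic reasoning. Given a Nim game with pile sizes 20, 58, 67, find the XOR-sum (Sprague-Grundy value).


We need the XOR (exclusive or) of all pile sizes.
After XOR-ing pile 1 (size 20): 0 XOR 20 = 20
After XOR-ing pile 2 (size 58): 20 XOR 58 = 46
After XOR-ing pile 3 (size 67): 46 XOR 67 = 109
The Nim-value of this position is 109.

109


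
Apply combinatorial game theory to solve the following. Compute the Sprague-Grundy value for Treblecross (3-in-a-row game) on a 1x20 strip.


Treblecross: place X on empty cells; 3-in-a-row wins.
Playing within two cells of an existing X lets the opponent win at once, so sensible play treats the cells i-2..i+2 around each X as dead. The player left with no safe cell loses, so this is a normal-play take-away game on strips of safe cells.
Placing X at cell i (0-indexed) of a strip of k safe cells leaves independent strips of sizes max(0, i-2) and max(0, k-i-3). Hence G(k) = mex{ G(max(0,i-2)) XOR G(max(0,k-i-3)) : 0 <= i < k }, with G(0) = 0.
G(1): splits (0,0):0^0=0 -> mex({0}) = 1
G(2): splits (0,0):0^0=0 -> mex({0}) = 1
G(3): splits (0,0):0^0=0 -> mex({0}) = 1
G(4): splits (0,1):0^1=1 (0,0):0^0=0 -> mex({0, 1}) = 2
G(5): splits (0,2):0^1=1 (0,1):0^1=1 (0,0):0^0=0 -> mex({0, 1}) = 2
G(6) = mex({1}) = 0
G(7) = mex({0, 1, 2}) = 3
G(8) = mex({0, 1, 2}) = 3
G(9) = mex({0, 2}) = 1
G(10) = mex({0, 2, 3}) = 1
G(11) = mex({0, 3}) = 1
G(12) = mex({1, 3}) = 0
G(13) = mex({0, 1, 2, 3}) = 4
G(14) = mex({0, 1, 2}) = 3
G(15) = mex({0, 1, 2}) = 3
G(16) = mex({0, 1, 2, 4}) = 3
G(17) = mex({0, 1, 3, 4}) = 2
G(18) = mex({0, 1, 3, 4}) = 2
G(19) = mex({0, 1, 3, 5}) = 2
G(20) = mex({0, 1, 2, 3, 5}) = 4
Therefore G(20) = 4.

4


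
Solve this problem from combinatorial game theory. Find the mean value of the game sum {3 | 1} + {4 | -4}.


G1 = {3 | 1}, G2 = {4 | -4}
Each is a switch {a | b} with numbers a > b; its mean value is (a + b)/2, and mean value is additive over game sums: m(G1 + G2) = m(G1) + m(G2).
Mean of G1 = (3 + (1))/2 = 4/2 = 2
Mean of G2 = (4 + (-4))/2 = 0/2 = 0
Mean of G1 + G2 = 2 + 0 = 2

2


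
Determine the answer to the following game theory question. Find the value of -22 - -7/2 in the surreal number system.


x = -22, y = -7/2
Converting to common denominator: 2
x = -44/2, y = -7/2
x - y = -22 - -7/2 = -37/2

-37/2


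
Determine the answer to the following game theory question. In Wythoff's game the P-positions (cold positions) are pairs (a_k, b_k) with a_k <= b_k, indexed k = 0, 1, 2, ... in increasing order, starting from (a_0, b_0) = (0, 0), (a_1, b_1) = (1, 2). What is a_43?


By Wythoff's theorem, a_k = floor(k * phi) and b_k = floor(k * phi^2) = a_k + k, where phi = (1 + sqrt(5))/2 is the golden ratio.
phi = (1 + sqrt(5))/2 = 1.618034
k = 43
k * phi = 43 * 1.618034 = 69.575462
a_43 = floor(k * phi) = 69

69


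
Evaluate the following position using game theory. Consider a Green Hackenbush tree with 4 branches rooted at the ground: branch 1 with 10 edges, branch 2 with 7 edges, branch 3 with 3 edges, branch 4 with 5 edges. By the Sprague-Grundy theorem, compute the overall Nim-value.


The tree has 4 branches from the ground vertex.
In Green Hackenbush, the Nim-value of a simple path of length k is k.
Branch 1: length 10, Nim-value = 10
Branch 2: length 7, Nim-value = 7
Branch 3: length 3, Nim-value = 3
Branch 4: length 5, Nim-value = 5
Total Nim-value = XOR of all branch values:
0 XOR 10 = 10
10 XOR 7 = 13
13 XOR 3 = 14
14 XOR 5 = 11
Nim-value of the tree = 11

11


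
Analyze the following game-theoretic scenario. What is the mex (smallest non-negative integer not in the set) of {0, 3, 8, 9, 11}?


Set = {0, 3, 8, 9, 11}
0 is in the set.
1 is NOT in the set. This is the mex.
mex = 1

1


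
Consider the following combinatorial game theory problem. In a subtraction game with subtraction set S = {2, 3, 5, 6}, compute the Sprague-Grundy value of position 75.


The subtraction set is S = {2, 3, 5, 6}.
G(k) = mex{ G(k - s) : s in S, s <= k }. We compute iteratively: G(0) = 0.
G(1) = mex({}) = 0
G(2) = mex({0}) = 1
G(3) = mex({0}) = 1
G(4) = mex({0, 1}) = 2
G(5) = mex({0, 1}) = 2
G(6) = mex({0, 1, 2}) = 3
G(7) = mex({0, 1, 2}) = 3
G(8) = mex({1, 2, 3}) = 0
G(9) = mex({1, 2, 3}) = 0
G(10) = mex({0, 2, 3}) = 1
G(11) = mex({0, 2, 3}) = 1
G(12) = mex({0, 1, 3}) = 2
G(13) = mex({0, 1, 3}) = 2
Observe that G(8)..G(13) = 0, 0, 1, 1, 2, 2 repeats G(0)..G(5) = 0, 0, 1, 1, 2, 2.
For k >= max(S) = 6, G(k) is determined by the previous 6 values G(k-6)..G(k-1); a window of 6 consecutive values has recurred shifted by 8, so by induction G(k + 8) = G(k) for all k >= 0: the sequence is periodic from the start with period 8.
One period: G(0..7) = 0, 0, 1, 1, 2, 2, 3, 3.
75 mod 8 = 3, so G(75) = G(3) = 1.

1


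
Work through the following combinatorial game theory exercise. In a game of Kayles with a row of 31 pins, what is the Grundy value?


Kayles: a move removes 1 or 2 adjacent pins from a contiguous row.
Removing pins from a row of k leaves two independent rows (a, b) with a + b = k - 1 (one pin) or a + b = k - 2 (two pins); an end removal gives a = 0.
By Sprague-Grundy, G(k) = mex{ G(a) XOR G(b) } over all these splits. G(0) = 0.
G(1): splits (0,0):0^0=0 -> mex({0}) = 1
G(2): splits (0,1):0^1=1 (0,0):0^0=0 -> mex({0, 1}) = 2
G(3): splits (0,2):0^2=2 (1,1):1^1=0 (0,1):0^1=1 -> mex({0, 1, 2}) = 3
G(4): splits (0,3):0^3=3 (1,2):1^2=3 (0,2):0^2=2 (1,1):1^1=0 -> mex({0, 2, 3}) = 1
G(5): splits (0,4):0^1=1 (1,3):1^3=2 (2,2):2^2=0 (0,3):0^3=3 (1,2):1^2=3 -> mex({0, 1, 2, 3}) = 4
G(6) = mex({0, 1, 2, 4}) = 3
G(7) = mex({0, 1, 3, 4, 5}) = 2
G(8) = mex({0, 2, 3, 5, 6}) = 1
G(9) = mex({0, 1, 2, 3, 6, 7}) = 4
G(10) = mex({0, 1, 3, 4, 5, 7}) = 2
G(11) = mex({0, 1, 2, 3, 4, 5}) = 6
G(12) = mex({0, 1, 2, 3, 5, 6, 7}) = 4
G(13) = mex({0, 2, 3, 4, 6, 7}) = 1
G(14) = mex({0, 1, 4, 5, 6, 7}) = 2
G(15) = mex({0, 1, 2, 3, 4, 5, 6}) = 7
G(16) = mex({0, 2, 3, 5, 6, 7}) = 1
G(17) = mex({0, 1, 2, 3, 5, 6, 7}) = 4
G(18) = mex({0, 1, 2, 4, 5, 6}) = 3
G(19) = mex({0, 1, 3, 4, 5, 7}) = 2
G(20) = mex({0, 2, 3, 4, 5, 6, 7}) = 1
G(21) = mex({0, 1, 2, 3, 5, 6, 7}) = 4
G(22) = mex({0, 1, 2, 3, 4, 5, 7}) = 6
G(23) = mex({0, 1, 2, 3, 4, 5, 6}) = 7
G(24) = mex({0, 1, 2, 3, 5, 6, 7}) = 4
G(25) = mex({0, 2, 3, 4, 6, 7}) = 1
G(26) = mex({0, 1, 3, 4, 5, 6, 7}) = 2
G(27) = mex({0, 1, 2, 3, 4, 5, 6, 7}) = 8
G(28) = mex({0, 1, 2, 3, 4, 6, 7, 8}) = 5
G(29) = mex({0, 1, 2, 3, 5, 6, 7, 8, 9}) = 4
G(30) = mex({0, 1, 2, 3, 4, 5, 6, 9, 10}) = 7
G(31) = mex({0, 1, 3, 4, 5, 7, 10, 11}) = 2
Therefore G(31) = 2.

2


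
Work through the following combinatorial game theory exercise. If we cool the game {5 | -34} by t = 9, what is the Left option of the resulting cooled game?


Original game: {5 | -34} (a switch {a | b} with a > b).
Cooling by t (for t below the temperature (a - b)/2 = 39/2) taxes each move by t: {a | b} cooled by t is {a - t | b + t}.
Cooling amount: t = 9
Cooled Left option: 5 - 9 = -4
Cooled Right option: -34 + 9 = -25
Cooled game: {-4 | -25}
Left option = -4

-4


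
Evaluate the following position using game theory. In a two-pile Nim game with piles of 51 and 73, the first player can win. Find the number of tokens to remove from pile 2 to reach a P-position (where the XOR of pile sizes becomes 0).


Piles: 51 and 73
Current XOR: 51 XOR 73 = 122 (non-zero, so this is an N-position).
To make the XOR zero, we need to find a move that balances the piles.
For pile 2 (size 73): target = 73 XOR 122 = 51
We reduce pile 2 from 73 to 51.
Tokens removed: 73 - 51 = 22
Verification: 51 XOR 51 = 0

22


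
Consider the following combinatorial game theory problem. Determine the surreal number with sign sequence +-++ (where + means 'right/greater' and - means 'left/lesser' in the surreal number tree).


Sign expansion: +-++
Rule: track bounds (lo, hi), initially (-inf, +inf). On '+', the current value becomes lo and we move to the simplest number in (value, hi): value + 1 if hi = +inf, otherwise the midpoint (value + hi)/2. On '-', the current value becomes hi and we move to value - 1 if lo = -inf, otherwise the midpoint (lo + value)/2.
Start at 0.
Step 1: sign = +, move right. Bounds: (0, +inf). Value = 1
Step 2: sign = -, move left. Bounds: (0, 1). Value = 1/2
Step 3: sign = +, move right. Bounds: (1/2, 1). Value = 3/4
Step 4: sign = +, move right. Bounds: (3/4, 1). Value = 7/8
The surreal number with sign expansion +-++ is 7/8.

7/8


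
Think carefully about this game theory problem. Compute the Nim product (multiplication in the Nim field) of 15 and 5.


Nim multiplication is bilinear over XOR: (u XOR v) * w = (u*w) XOR (v*w).
So we split each operand into its bit components and XOR the pairwise Nim products.
15 = 1 + 2 + 4 + 8 (as XOR of powers of 2).
5 = 1 + 4 (as XOR of powers of 2).
Using the standard Nim-product table on single bits:
  2*2 = 3,   2*4 = 8,   2*8 = 12,
  4*4 = 6,   4*8 = 11,  8*8 = 13,
and  1*x = x (identity), k*l = l*k (commutative).
Pairwise Nim products:
  1 * 1 = 1
  1 * 4 = 4
  2 * 1 = 2
  2 * 4 = 8
  4 * 1 = 4
  4 * 4 = 6
  8 * 1 = 8
  8 * 4 = 11
XOR them: 1 XOR 4 XOR 2 XOR 8 XOR 4 XOR 6 XOR 8 XOR 11 = 14.
Result: 15 * 5 = 14 (in Nim).

14


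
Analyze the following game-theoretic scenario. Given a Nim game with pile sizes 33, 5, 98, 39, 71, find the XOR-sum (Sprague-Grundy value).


We need the XOR (exclusive or) of all pile sizes.
After XOR-ing pile 1 (size 33): 0 XOR 33 = 33
After XOR-ing pile 2 (size 5): 33 XOR 5 = 36
After XOR-ing pile 3 (size 98): 36 XOR 98 = 70
After XOR-ing pile 4 (size 39): 70 XOR 39 = 97
After XOR-ing pile 5 (size 71): 97 XOR 71 = 38
The Nim-value of this position is 38.

38


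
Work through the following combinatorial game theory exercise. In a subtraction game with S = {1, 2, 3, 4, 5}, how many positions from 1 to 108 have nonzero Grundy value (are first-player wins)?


Subtraction set S = {1, 2, 3, 4, 5}, so G(n) = n mod 6.
G(n) = 0 when n is a multiple of 6.
Multiples of 6 in [1, 108]: 18
N-positions (nonzero Grundy) = 108 - 18 = 90

90


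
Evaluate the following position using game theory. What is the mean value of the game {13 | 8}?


Game = {13 | 8}, a switch {a | b} with numbers a > b.
Its thermograph has left wall a - t and right wall b + t, which meet at t = (a - b)/2, where both equal (a + b)/2. So the mast (mean value) is at (a + b)/2.
Mean = (13 + (8))/2 = 21/2 = 21/2

21/2


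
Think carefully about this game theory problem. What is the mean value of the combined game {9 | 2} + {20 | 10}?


G1 = {9 | 2}, G2 = {20 | 10}
Each is a switch {a | b} with numbers a > b; its mean value is (a + b)/2, and mean value is additive over game sums: m(G1 + G2) = m(G1) + m(G2).
Mean of G1 = (9 + (2))/2 = 11/2 = 11/2
Mean of G2 = (20 + (10))/2 = 30/2 = 15
Mean of G1 + G2 = 11/2 + 15 = 41/2

41/2


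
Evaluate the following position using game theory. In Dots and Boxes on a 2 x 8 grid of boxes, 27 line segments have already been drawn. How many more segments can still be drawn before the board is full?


Grid: 2 x 8 boxes, i.e. 3 rows and 9 columns of dots.
Horizontal edges: (rows + 1) * cols = 3 * 8 = 24
Vertical edges: rows * (cols + 1) = 2 * 9 = 18
Total edges: 24 + 18 = 42
Edges drawn: 27
Remaining: 42 - 27 = 15

15
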